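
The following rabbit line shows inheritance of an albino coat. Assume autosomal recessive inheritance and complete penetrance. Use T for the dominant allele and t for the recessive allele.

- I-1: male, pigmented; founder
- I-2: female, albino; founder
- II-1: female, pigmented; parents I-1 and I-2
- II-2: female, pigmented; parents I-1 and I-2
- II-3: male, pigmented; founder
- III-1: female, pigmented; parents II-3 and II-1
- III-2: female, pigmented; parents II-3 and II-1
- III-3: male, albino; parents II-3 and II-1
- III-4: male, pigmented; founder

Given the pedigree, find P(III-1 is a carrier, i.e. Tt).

2/3

II-3 is pigmented so carries T and passed t to III-3 (tt), so II-3 is Tt.
II-1 is pigmented so carries T and received t from I-2 (tt), so II-1 is Tt.
Their cross gives offspring ratios 1/4 TT : 1/2 Tt : 1/4 tt. Conditioning on III-1 being pigmented, P(Tt) = 1/2 / 3/4 = 2/3.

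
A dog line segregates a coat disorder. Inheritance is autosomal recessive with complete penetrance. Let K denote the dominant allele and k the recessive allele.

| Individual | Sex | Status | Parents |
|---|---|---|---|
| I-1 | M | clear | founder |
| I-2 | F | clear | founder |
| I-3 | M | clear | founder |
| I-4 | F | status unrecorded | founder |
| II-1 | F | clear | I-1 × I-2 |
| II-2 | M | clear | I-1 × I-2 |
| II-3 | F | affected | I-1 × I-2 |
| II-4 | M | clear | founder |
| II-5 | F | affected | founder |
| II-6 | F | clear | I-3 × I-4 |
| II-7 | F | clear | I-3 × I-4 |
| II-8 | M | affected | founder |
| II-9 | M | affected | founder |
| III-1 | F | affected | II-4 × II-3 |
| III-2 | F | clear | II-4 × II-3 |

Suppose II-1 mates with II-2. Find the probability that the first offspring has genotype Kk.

I-1 is clear so carries K and passed k to II-3 (kk), so I-1 is Kk.
I-2 is clear so carries K and passed k to II-3 (kk), so I-2 is Kk.
II-1 is a clear offspring of I-1 (Kk) × I-2 (Kk), whose cross gives 1/4 KK : 1/2 Kk : 1/4 kk; conditioning on being clear, II-1 is KK with probability 1/3, Kk with probability 2/3.
II-2 is a clear offspring of I-1 (Kk) × I-2 (Kk), whose cross gives 1/4 KK : 1/2 Kk : 1/4 kk; conditioning on being clear, II-2 is KK with probability 1/3, Kk with probability 2/3.
Summing over parental genotype combinations, P(offspring has genotype Kk) = 2/9·1/2 + 2/9·1/2 + 4/9·1/2 = 4/9.

4/9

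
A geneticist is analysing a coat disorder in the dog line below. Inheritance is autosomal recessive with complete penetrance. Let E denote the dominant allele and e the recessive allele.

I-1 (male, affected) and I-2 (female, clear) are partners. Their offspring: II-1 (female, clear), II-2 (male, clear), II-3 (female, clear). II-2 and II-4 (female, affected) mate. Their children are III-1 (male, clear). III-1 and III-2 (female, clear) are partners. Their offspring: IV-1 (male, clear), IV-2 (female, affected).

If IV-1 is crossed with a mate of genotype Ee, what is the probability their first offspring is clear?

5/6

III-1 is clear so carries E and received e from II-4 (ee), so III-1 is Ee.
III-2 is clear so carries E and passed e to IV-2 (ee), so III-2 is Ee.
IV-1 is a clear offspring of III-1 (Ee) × III-2 (Ee), whose cross gives 1/4 EE : 1/2 Ee : 1/4 ee; conditioning on being clear, IV-1 is EE with probability 1/3, Ee with probability 2/3.
Summing over parental genotype combinations, P(offspring is clear) = 1/3·1 + 2/3·3/4 = 5/6.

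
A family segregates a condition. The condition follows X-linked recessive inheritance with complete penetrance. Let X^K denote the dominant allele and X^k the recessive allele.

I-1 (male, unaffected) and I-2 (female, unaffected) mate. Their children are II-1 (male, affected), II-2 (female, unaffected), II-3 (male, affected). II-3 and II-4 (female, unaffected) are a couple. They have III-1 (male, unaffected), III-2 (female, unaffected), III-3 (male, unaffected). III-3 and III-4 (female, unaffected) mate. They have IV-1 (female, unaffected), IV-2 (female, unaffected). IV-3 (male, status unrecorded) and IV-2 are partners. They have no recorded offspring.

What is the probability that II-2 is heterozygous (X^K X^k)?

I-1 is unaffected, so I-1 is X^K Y.
I-2 is unaffected so carries K and passed k to II-1 (X^k Y), so I-2 is X^K X^k.
Their cross gives offspring ratios 1/2 X^K X^K : 1/2 X^K X^k. Conditioning on II-2 being unaffected, P(X^K X^k) = 1/2 / 1 = 1/2.

1/2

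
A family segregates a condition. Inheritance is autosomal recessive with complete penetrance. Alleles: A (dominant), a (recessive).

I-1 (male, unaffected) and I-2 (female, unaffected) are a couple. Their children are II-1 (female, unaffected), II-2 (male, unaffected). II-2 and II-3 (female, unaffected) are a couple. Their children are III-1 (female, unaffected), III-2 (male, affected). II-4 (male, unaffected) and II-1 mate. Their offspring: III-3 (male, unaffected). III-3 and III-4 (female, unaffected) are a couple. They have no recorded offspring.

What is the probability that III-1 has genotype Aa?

2/3

II-2 is unaffected so carries A and passed a to III-2 (aa), so II-2 is Aa.
II-3 is unaffected so carries A and passed a to III-2 (aa), so II-3 is Aa.
Their cross gives offspring ratios 1/4 AA : 1/2 Aa : 1/4 aa. Conditioning on III-1 being unaffected, P(Aa) = 1/2 / 3/4 = 2/3.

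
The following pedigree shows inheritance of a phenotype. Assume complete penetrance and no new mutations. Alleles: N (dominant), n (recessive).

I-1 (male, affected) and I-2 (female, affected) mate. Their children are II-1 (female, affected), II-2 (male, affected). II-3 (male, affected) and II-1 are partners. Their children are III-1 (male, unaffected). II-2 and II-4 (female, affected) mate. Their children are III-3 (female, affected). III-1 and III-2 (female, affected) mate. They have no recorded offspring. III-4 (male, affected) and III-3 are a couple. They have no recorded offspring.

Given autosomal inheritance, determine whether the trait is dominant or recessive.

dominant

II-3 and II-1 are both affected yet have an unaffected child III-1. Under a recessive model two affected parents are homozygous and every child would be affected, so the trait cannot be recessive.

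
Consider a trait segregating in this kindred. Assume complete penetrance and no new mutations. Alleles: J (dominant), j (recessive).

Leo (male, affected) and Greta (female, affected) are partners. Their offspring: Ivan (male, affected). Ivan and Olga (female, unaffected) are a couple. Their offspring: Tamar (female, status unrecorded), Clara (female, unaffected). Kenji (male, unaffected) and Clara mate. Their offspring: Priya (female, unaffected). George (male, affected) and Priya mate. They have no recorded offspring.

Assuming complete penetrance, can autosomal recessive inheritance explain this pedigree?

A consistent assignment under autosomal recessive exists: Leo jj, Greta jj, Ivan jj, Olga JJ, Tamar Jj, Clara Jj, Kenji JJ, Priya JJ, George jj.
In this assignment every recorded phenotype matches its genotype and every non-founder's genotype is obtainable from its parents' genotypes, so the pedigree is consistent.

Yes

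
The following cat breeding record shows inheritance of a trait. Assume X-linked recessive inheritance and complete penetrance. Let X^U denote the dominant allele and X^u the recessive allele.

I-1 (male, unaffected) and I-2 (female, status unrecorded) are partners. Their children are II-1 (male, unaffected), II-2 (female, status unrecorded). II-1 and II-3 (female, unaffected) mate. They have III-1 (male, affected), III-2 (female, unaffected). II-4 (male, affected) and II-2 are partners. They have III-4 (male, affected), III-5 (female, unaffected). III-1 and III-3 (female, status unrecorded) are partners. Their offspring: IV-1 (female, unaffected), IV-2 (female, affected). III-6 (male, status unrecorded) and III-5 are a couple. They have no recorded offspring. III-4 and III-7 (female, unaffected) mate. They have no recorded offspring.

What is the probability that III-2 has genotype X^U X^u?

II-1 is unaffected, so II-1 is X^U Y.
II-3 is unaffected so carries U and passed u to III-1 (X^u Y), so II-3 is X^U X^u.
Their cross gives offspring ratios 1/2 X^U X^U : 1/2 X^U X^u. Conditioning on III-2 being unaffected, P(X^U X^u) = 1/2 / 1 = 1/2.

1/2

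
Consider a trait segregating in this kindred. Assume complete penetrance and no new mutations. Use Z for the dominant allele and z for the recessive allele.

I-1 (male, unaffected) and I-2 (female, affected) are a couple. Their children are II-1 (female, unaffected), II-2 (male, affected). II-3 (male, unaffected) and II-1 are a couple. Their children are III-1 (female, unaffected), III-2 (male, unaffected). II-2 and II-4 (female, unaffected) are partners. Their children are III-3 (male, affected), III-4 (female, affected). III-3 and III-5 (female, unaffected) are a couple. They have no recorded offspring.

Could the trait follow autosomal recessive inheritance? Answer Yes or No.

A consistent assignment under autosomal recessive exists: I-1 Zz, I-2 zz, II-1 Zz, II-2 zz, II-3 ZZ, II-4 Zz, III-1 ZZ, III-2 ZZ, III-3 zz, III-4 zz, III-5 ZZ.
In this assignment every recorded phenotype matches its genotype and every non-founder's genotype is obtainable from its parents' genotypes, so the pedigree is consistent.

Yes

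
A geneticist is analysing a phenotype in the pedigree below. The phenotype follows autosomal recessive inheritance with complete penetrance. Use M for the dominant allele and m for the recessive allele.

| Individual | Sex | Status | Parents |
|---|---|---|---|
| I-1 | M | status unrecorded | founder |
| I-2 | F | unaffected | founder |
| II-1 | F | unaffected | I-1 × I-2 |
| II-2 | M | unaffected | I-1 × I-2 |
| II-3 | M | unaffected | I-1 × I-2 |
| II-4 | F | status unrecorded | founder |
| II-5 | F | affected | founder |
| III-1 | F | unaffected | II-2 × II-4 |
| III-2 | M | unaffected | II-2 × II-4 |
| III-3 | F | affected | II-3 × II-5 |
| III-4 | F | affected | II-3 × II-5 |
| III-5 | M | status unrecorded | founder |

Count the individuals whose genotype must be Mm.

1

Obligate heterozygotes: II-3 is unaffected so carries M and passed m to III-3 (mm), so II-3 is Mm.
Every other individual is either homozygous by phenotype or has at least one consistent homozygous assignment, so the count is 1.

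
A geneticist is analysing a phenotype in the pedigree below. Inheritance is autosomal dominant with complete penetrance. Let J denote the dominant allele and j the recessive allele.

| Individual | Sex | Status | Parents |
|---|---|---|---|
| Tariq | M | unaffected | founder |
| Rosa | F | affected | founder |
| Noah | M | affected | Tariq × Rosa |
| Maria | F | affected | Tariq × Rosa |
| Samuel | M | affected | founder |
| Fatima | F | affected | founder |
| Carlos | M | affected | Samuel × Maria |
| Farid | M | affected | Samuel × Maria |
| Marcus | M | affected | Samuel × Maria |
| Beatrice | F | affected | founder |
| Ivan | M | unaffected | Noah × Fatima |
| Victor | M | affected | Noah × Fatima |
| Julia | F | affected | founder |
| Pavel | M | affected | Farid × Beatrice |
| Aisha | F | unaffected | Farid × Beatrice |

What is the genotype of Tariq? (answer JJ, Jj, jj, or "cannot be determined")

jj

Tariq is unaffected, so Tariq is jj.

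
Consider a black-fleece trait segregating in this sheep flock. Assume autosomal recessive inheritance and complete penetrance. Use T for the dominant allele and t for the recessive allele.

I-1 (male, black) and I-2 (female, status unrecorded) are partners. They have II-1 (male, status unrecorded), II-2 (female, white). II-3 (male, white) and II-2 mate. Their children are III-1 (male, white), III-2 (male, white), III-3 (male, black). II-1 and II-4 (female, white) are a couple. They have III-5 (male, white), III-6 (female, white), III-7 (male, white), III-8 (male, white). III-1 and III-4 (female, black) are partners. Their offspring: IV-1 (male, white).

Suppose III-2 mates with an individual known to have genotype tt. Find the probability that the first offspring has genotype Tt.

II-3 is white so carries T and passed t to III-3 (tt), so II-3 is Tt.
II-2 is white so carries T and received t from I-1 (tt), so II-2 is Tt.
III-2 is a white offspring of II-3 (Tt) × II-2 (Tt), whose cross gives 1/4 TT : 1/2 Tt : 1/4 tt; conditioning on being white, III-2 is TT with probability 1/3, Tt with probability 2/3.
Summing over parental genotype combinations, P(offspring has genotype Tt) = 1/3·1 + 2/3·1/2 = 2/3.

2/3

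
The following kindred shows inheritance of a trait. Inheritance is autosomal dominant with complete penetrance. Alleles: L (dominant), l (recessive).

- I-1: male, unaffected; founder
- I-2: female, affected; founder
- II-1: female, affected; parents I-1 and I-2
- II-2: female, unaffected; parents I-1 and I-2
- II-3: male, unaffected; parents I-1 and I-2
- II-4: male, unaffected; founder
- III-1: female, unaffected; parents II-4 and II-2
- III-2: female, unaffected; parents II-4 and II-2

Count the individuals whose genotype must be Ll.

2

Obligate heterozygotes: I-2 is affected so carries L and passed l to II-2 (ll), so I-2 is Ll; II-1 is affected so carries L and received l from I-1 (ll), so II-1 is Ll.
Every other individual is either homozygous by phenotype or has at least one consistent homozygous assignment, so the count is 2.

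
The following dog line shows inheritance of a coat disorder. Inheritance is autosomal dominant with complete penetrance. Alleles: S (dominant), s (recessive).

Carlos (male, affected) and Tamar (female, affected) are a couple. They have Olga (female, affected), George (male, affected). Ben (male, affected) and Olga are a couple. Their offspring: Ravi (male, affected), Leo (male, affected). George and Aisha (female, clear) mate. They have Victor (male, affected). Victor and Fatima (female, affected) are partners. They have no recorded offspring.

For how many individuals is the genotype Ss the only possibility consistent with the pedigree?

1

Obligate heterozygotes: Victor is affected so carries S and received s from Aisha (ss), so Victor is Ss.
Every other individual is either homozygous by phenotype or has at least one consistent homozygous assignment, so the count is 1.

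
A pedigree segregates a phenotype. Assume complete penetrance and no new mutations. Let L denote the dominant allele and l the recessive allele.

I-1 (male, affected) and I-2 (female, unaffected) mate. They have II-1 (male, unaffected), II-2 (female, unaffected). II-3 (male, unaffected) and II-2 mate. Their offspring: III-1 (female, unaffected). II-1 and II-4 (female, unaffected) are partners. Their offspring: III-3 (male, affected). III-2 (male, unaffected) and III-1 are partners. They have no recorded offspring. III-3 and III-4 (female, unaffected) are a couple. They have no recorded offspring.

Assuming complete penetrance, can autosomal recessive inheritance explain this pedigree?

Yes

A consistent assignment under autosomal recessive exists: I-1 ll, I-2 LL, II-1 Ll, II-2 Ll, II-3 LL, II-4 Ll, III-1 LL, III-2 LL, III-3 ll, III-4 LL.
In this assignment every recorded phenotype matches its genotype and every non-founder's genotype is obtainable from its parents' genotypes, so the pedigree is consistent.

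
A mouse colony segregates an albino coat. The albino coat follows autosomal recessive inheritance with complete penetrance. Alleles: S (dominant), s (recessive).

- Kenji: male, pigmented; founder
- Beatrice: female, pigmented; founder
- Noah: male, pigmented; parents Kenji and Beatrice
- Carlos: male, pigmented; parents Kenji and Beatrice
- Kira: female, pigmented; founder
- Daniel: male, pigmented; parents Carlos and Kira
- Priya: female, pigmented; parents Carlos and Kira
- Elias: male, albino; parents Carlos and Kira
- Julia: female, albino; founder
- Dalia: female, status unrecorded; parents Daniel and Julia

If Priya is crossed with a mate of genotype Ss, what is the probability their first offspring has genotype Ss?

1/2

Carlos is pigmented so carries S and passed s to Elias (ss), so Carlos is Ss.
Kira is pigmented so carries S and passed s to Elias (ss), so Kira is Ss.
Priya is a pigmented offspring of Carlos (Ss) × Kira (Ss), whose cross gives 1/4 SS : 1/2 Ss : 1/4 ss; conditioning on being pigmented, Priya is SS with probability 1/3, Ss with probability 2/3.
Summing over parental genotype combinations, P(offspring has genotype Ss) = 1/3·1/2 + 2/3·1/2 = 1/2.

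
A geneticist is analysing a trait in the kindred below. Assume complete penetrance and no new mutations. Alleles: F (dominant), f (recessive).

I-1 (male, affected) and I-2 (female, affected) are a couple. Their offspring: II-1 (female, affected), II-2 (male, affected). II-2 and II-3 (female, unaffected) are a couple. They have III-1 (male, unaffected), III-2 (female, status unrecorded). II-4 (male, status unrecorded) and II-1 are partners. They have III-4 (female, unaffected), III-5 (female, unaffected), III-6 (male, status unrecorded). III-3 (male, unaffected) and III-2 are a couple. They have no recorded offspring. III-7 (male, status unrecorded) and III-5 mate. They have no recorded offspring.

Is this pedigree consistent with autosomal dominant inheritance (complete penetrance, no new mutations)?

Yes

A consistent assignment under autosomal dominant exists: I-1 FF, I-2 Ff, II-1 Ff, II-2 Ff, II-3 ff, II-4 Ff, III-1 ff, III-2 Ff, III-3 ff, III-4 ff, III-5 ff, III-6 FF, III-7 FF.
In this assignment every recorded phenotype matches its genotype and every non-founder's genotype is obtainable from its parents' genotypes, so the pedigree is consistent.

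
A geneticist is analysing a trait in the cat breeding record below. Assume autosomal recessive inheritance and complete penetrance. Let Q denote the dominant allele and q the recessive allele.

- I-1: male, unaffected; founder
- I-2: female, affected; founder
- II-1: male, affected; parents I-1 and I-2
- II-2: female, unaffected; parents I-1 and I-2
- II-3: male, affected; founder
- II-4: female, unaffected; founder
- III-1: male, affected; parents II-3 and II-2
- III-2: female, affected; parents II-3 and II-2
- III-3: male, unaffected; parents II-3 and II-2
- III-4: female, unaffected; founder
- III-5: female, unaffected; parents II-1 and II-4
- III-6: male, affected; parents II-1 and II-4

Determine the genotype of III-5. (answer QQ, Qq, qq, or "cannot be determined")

From phenotype alone, III-5 is QQ or Qq.
III-5 is unaffected so carries Q and received q from II-1 (qq), so III-5 is Qq.

Qq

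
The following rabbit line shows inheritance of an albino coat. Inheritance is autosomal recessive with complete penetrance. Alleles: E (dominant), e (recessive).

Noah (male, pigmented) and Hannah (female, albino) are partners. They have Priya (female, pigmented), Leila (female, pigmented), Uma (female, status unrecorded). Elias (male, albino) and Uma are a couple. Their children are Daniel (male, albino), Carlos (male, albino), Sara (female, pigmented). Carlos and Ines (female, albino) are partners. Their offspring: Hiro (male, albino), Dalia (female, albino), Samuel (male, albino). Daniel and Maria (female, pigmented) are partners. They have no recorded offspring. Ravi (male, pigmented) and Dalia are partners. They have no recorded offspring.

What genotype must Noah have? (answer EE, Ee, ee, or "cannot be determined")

Noah's phenotype allows EE or Ee, and no parent or child forces a single allele at both positions; consistent genotype assignments exist with Noah as EE or Ee.

cannot be determined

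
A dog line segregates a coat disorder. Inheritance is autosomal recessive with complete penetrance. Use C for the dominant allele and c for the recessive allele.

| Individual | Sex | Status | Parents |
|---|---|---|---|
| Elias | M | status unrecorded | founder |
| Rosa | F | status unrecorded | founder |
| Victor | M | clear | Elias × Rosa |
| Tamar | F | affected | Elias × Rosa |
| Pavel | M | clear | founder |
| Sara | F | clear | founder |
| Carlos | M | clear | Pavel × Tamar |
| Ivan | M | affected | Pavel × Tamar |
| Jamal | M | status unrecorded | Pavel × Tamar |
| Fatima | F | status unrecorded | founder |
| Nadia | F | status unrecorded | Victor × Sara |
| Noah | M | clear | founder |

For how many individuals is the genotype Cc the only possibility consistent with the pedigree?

2

Obligate heterozygotes: Pavel is clear so carries C and passed c to Ivan (cc), so Pavel is Cc; Carlos is clear so carries C and received c from Tamar (cc), so Carlos is Cc.
Every other individual is either homozygous by phenotype or has at least one consistent homozygous assignment, so the count is 2.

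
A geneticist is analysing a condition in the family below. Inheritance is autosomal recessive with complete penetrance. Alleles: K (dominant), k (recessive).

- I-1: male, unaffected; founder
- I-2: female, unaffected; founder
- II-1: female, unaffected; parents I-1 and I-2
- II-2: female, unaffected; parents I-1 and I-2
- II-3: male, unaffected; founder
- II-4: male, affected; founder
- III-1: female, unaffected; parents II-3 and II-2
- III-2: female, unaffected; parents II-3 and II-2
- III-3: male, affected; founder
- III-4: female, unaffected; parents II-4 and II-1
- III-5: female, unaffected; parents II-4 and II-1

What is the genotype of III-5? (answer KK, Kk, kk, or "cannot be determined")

From phenotype alone, III-5 is KK or Kk.
III-5 is unaffected so carries K and received k from II-4 (kk), so III-5 is Kk.

Kk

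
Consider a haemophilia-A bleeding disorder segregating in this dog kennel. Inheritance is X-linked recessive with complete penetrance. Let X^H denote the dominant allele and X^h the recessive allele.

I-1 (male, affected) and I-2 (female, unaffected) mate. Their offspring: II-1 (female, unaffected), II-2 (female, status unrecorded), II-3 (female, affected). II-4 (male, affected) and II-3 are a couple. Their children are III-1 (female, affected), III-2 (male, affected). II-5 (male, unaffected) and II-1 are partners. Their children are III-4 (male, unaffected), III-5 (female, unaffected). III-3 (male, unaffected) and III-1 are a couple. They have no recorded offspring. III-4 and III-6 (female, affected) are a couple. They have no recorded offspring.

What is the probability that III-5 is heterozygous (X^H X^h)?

1/2

II-5 is unaffected, so II-5 is X^H Y.
II-1 is unaffected so carries H and received h from I-1 (X^h Y), so II-1 is X^H X^h.
Their cross gives offspring ratios 1/2 X^H X^H : 1/2 X^H X^h. Conditioning on III-5 being unaffected, P(X^H X^h) = 1/2 / 1 = 1/2.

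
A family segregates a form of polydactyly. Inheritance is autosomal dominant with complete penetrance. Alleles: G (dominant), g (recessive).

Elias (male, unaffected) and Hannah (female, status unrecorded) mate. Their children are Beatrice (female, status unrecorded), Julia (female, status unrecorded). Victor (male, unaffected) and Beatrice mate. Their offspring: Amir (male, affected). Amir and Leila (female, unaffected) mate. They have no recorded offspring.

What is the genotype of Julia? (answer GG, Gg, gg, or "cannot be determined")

Julia's phenotype is unrecorded, and no parent or child forces a single allele at both positions; consistent genotype assignments exist with Julia as Gg or gg.

cannot be determined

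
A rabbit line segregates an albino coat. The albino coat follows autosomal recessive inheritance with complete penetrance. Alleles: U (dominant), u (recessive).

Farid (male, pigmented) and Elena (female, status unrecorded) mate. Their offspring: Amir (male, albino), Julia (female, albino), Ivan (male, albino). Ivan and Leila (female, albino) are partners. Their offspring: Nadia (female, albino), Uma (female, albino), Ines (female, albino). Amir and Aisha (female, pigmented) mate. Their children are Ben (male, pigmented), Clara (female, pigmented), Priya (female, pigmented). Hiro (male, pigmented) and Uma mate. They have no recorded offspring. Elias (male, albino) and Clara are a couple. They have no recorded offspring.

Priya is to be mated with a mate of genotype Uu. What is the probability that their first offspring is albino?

1/4

Priya is pigmented so carries U and received u from Amir (uu), so Priya is Uu.
The cross gives 1/4 UU : 1/2 Uu : 1/4 uu, so P(offspring is albino) = 1/4.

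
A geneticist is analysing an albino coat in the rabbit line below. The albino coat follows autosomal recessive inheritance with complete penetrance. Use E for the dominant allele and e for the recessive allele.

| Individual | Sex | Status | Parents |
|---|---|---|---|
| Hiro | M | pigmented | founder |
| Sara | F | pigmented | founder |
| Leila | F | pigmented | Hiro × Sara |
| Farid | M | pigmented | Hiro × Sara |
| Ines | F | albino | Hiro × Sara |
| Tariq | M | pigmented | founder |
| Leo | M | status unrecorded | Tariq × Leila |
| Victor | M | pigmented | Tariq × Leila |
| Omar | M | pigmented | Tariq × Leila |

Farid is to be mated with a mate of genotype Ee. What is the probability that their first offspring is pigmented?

5/6

Hiro is pigmented so carries E and passed e to Ines (ee), so Hiro is Ee.
Sara is pigmented so carries E and passed e to Ines (ee), so Sara is Ee.
Farid is a pigmented offspring of Hiro (Ee) × Sara (Ee), whose cross gives 1/4 EE : 1/2 Ee : 1/4 ee; conditioning on being pigmented, Farid is EE with probability 1/3, Ee with probability 2/3.
Summing over parental genotype combinations, P(offspring is pigmented) = 1/3·1 + 2/3·3/4 = 5/6.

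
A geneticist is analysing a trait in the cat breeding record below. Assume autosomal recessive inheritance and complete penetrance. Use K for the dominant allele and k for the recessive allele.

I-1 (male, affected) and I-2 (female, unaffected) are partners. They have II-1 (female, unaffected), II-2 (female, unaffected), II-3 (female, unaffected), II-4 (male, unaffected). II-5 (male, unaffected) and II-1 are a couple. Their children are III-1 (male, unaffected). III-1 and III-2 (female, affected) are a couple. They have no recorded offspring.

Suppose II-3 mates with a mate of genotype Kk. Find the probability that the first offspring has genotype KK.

1/4

II-3 is unaffected so carries K and received k from I-1 (kk), so II-3 is Kk.
The cross gives 1/4 KK : 1/2 Kk : 1/4 kk, so P(offspring has genotype KK) = 1/4.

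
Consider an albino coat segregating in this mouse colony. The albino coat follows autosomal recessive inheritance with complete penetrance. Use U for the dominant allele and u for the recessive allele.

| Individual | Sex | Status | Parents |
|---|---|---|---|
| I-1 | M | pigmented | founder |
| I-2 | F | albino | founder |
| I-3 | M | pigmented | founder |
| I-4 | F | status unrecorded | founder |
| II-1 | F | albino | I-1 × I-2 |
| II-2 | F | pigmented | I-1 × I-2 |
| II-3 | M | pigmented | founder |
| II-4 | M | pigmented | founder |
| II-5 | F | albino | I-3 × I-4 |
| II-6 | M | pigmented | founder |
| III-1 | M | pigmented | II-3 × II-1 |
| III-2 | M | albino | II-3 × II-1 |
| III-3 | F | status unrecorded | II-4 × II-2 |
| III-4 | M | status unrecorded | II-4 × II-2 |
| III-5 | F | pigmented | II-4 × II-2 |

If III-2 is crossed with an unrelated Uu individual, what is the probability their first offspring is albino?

1/2

III-2 is albino, so III-2 is uu.
The cross gives 1/2 Uu : 1/2 uu, so P(offspring is albino) = 1/2.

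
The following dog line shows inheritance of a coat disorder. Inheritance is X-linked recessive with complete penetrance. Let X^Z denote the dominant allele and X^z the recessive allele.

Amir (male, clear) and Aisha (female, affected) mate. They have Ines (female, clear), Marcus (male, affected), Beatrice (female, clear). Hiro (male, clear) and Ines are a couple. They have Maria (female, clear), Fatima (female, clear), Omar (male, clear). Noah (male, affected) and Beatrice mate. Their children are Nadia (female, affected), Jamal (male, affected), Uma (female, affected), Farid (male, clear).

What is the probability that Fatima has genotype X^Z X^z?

1/2

Hiro is clear, so Hiro is X^Z Y.
Ines is clear so carries Z and received z from Aisha (X^z X^z), so Ines is X^Z X^z.
Their cross gives offspring ratios 1/2 X^Z X^Z : 1/2 X^Z X^z. Conditioning on Fatima being clear, P(X^Z X^z) = 1/2 / 1 = 1/2.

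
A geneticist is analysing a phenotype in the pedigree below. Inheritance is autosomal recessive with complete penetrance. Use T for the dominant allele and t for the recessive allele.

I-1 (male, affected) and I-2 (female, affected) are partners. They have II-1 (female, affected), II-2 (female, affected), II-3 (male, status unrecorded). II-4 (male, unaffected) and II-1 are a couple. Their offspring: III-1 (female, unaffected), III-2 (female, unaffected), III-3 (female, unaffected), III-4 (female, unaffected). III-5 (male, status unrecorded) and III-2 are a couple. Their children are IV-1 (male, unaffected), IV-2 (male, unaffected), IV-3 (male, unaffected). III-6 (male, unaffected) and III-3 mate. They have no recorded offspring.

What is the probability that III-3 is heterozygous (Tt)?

1

III-3 is unaffected so carries T and received t from II-1 (tt), so III-3 is Tt, giving P(Tt) = 1.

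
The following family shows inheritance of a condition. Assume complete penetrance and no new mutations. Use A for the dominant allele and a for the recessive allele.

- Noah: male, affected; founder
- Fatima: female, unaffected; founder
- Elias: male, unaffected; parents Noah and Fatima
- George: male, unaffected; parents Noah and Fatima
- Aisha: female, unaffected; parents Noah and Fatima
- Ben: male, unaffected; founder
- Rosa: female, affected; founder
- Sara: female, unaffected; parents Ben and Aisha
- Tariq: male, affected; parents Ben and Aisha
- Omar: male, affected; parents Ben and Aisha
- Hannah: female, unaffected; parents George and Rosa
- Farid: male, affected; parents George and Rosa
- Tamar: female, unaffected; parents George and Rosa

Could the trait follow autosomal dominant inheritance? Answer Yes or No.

No

Under autosomal dominant, Tariq (affected, male) cannot arise from Ben (unaffected) × Aisha (unaffected).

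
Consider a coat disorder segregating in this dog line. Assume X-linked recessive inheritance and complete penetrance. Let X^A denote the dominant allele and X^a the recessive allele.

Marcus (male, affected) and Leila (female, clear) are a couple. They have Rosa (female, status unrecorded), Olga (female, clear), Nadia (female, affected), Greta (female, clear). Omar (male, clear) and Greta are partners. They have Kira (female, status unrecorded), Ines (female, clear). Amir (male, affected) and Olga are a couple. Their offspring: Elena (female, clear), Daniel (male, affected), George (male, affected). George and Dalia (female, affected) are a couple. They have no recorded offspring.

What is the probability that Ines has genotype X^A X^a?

1/2

Omar is clear, so Omar is X^A Y.
Greta is clear so carries A and received a from Marcus (X^a Y), so Greta is X^A X^a.
Their cross gives offspring ratios 1/2 X^A X^A : 1/2 X^A X^a. Conditioning on Ines being clear, P(X^A X^a) = 1/2 / 1 = 1/2.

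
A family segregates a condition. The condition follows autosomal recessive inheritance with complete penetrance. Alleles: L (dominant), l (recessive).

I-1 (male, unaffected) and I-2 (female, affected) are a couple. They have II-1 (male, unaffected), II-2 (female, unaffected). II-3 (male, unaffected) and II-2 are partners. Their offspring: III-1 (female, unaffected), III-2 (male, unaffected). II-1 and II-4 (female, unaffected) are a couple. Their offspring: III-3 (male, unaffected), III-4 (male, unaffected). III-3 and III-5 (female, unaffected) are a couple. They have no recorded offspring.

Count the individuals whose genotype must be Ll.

Obligate heterozygotes: II-1 is unaffected so carries L and received l from I-2 (ll), so II-1 is Ll; II-2 is unaffected so carries L and received l from I-2 (ll), so II-2 is Ll.
Every other individual is either homozygous by phenotype or has at least one consistent homozygous assignment, so the count is 2.

2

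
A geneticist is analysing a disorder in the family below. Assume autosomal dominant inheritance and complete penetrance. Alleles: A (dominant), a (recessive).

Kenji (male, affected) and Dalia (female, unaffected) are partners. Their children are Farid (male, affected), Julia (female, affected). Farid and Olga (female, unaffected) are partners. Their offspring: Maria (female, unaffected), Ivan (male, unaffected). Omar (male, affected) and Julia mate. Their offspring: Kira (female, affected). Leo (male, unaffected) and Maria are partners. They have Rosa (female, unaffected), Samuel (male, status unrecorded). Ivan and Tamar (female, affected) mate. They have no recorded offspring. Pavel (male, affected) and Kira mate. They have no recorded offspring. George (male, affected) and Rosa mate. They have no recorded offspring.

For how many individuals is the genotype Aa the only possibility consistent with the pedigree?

2

Obligate heterozygotes: Farid is affected so carries A and received a from Dalia (aa), so Farid is Aa; Julia is affected so carries A and received a from Dalia (aa), so Julia is Aa.
Every other individual is either homozygous by phenotype or has at least one consistent homozygous assignment, so the count is 2.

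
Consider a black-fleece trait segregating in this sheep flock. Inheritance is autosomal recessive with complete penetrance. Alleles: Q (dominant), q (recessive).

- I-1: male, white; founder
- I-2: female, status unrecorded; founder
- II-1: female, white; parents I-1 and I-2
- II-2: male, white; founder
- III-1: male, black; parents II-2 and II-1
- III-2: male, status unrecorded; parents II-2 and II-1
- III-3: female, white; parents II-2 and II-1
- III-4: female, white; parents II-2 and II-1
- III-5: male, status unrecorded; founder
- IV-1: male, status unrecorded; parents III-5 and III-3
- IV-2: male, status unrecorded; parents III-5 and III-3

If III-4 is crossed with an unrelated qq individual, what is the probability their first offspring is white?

2/3

II-2 is white so carries Q and passed q to III-1 (qq), so II-2 is Qq.
II-1 is white so carries Q and passed q to III-1 (qq), so II-1 is Qq.
III-4 is a white offspring of II-2 (Qq) × II-1 (Qq), whose cross gives 1/4 QQ : 1/2 Qq : 1/4 qq; conditioning on being white, III-4 is QQ with probability 1/3, Qq with probability 2/3.
Summing over parental genotype combinations, P(offspring is white) = 1/3·1 + 2/3·1/2 = 2/3.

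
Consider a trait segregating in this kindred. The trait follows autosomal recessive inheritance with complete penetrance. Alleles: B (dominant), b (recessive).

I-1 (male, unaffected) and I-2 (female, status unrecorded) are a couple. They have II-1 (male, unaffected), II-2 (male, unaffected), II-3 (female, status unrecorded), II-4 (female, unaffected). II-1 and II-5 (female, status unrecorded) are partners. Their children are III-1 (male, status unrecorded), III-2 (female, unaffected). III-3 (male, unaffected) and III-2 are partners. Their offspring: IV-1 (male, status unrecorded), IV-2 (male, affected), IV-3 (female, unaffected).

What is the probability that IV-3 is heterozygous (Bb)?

2/3

III-3 is unaffected so carries B and passed b to IV-2 (bb), so III-3 is Bb.
III-2 is unaffected so carries B and passed b to IV-2 (bb), so III-2 is Bb.
Their cross gives offspring ratios 1/4 BB : 1/2 Bb : 1/4 bb. Conditioning on IV-3 being unaffected, P(Bb) = 1/2 / 3/4 = 2/3.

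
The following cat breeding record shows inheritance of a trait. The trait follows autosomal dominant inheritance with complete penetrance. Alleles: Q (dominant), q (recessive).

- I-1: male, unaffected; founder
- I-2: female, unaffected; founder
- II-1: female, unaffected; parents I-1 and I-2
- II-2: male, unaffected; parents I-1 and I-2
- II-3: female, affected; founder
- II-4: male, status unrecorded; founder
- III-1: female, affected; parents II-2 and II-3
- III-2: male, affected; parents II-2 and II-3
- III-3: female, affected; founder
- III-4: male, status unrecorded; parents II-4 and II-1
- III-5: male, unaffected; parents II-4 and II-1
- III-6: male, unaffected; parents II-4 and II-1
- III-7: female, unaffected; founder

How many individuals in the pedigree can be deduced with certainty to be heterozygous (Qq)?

2

Obligate heterozygotes: III-1 is affected so carries Q and received q from II-2 (qq), so III-1 is Qq; III-2 is affected so carries Q and received q from II-2 (qq), so III-2 is Qq.
Every other individual is either homozygous by phenotype or has at least one consistent homozygous assignment, so the count is 2.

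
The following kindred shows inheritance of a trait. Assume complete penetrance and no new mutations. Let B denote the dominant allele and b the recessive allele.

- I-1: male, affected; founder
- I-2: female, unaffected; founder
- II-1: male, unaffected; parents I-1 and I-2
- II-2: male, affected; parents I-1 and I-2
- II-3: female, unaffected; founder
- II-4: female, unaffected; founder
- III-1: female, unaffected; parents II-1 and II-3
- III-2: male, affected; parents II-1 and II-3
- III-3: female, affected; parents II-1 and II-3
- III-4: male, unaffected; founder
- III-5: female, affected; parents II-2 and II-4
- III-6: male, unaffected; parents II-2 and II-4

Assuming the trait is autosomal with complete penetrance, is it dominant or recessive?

recessive

II-1 and II-3 are both unaffected yet have an affected child III-2. Under dominance, an affected child requires at least one affected parent, so the trait cannot be dominant.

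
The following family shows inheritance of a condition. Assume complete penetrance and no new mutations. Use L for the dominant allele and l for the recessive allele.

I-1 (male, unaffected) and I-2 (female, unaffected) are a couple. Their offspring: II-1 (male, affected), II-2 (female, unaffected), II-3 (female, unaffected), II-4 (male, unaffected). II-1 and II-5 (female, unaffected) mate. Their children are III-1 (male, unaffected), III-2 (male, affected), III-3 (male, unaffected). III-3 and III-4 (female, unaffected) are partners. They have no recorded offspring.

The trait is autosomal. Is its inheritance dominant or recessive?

recessive

I-1 and I-2 are both unaffected yet have an affected child II-1. Under dominance, an affected child requires at least one affected parent, so the trait cannot be dominant.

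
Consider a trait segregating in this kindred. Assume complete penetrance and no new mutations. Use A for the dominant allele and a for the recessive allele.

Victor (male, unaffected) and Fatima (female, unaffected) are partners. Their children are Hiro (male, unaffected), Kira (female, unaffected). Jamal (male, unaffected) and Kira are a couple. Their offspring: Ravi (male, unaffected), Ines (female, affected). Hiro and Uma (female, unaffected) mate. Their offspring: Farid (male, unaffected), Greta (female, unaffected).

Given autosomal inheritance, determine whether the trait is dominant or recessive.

recessive

Jamal and Kira are both unaffected yet have an affected child Ines. Under dominance, an affected child requires at least one affected parent, so the trait cannot be dominant.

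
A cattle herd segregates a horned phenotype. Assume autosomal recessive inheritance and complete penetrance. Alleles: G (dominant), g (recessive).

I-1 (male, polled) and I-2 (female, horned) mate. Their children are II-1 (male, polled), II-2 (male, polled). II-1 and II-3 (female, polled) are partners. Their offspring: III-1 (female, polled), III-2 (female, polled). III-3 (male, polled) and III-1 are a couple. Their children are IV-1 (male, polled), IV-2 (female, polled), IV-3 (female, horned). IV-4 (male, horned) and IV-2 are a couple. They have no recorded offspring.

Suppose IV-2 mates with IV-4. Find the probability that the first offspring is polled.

III-3 is polled so carries G and passed g to IV-3 (gg), so III-3 is Gg.
III-1 is polled so carries G and passed g to IV-3 (gg), so III-1 is Gg.
IV-2 is a polled offspring of III-3 (Gg) × III-1 (Gg), whose cross gives 1/4 GG : 1/2 Gg : 1/4 gg; conditioning on being polled, IV-2 is GG with probability 1/3, Gg with probability 2/3.
IV-4 is horned, so IV-4 is gg.
Summing over parental genotype combinations, P(offspring is polled) = 1/3·1 + 2/3·1/2 = 2/3.

2/3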